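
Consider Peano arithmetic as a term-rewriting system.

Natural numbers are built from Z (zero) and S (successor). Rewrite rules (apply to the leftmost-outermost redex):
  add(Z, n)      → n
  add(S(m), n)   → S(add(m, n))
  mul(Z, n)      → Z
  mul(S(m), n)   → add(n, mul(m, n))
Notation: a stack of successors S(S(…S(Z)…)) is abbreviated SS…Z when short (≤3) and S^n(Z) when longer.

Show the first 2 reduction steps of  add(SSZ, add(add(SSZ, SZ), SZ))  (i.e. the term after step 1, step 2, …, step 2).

  start: add(SSZ, add(add(SSZ, SZ), SZ))
  step 1: S(add(SZ, add(add(SSZ, SZ), SZ)))
  step 2: S(S(add(Z, add(add(SSZ, SZ), SZ))))

Answer: after 2 steps: S(S(add(Z, add(add(SSZ, SZ), SZ))))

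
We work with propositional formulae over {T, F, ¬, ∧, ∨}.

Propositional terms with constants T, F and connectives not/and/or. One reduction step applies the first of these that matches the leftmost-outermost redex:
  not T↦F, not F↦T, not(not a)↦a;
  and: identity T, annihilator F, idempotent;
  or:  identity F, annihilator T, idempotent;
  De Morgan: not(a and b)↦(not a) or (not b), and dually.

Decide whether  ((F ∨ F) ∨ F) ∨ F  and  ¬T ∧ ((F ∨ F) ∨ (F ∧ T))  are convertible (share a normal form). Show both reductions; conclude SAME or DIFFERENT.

Term A:
  start: ((F ∨ F) ∨ F) ∨ F
  step 1: (F ∨ F) ∨ F
  step 2: F ∨ F
  step 3: F

Term B:
  start: ¬T ∧ ((F ∨ F) ∨ (F ∧ T))
  step 1: F ∧ ((F ∨ F) ∨ (F ∧ T))
  step 2: F

Answer: SAME — A ⇓ F, B ⇓ F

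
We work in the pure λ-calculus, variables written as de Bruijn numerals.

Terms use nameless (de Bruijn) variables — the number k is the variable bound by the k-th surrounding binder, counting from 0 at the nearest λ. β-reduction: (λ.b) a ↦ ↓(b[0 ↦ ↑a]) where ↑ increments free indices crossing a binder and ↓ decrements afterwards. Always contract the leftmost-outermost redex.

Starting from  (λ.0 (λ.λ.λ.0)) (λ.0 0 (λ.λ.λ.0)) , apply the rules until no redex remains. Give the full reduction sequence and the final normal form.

Answer: normal form = λ.0  (in 4 steps)

Reduction:
  start: (λ.0 (λ.λ.λ.0)) (λ.0 0 (λ.λ.λ.0))
  [1] (λ.0 0 (λ.λ.λ.0)) (λ.λ.λ.0)
  [2] (λ.λ.λ.0) (λ.λ.λ.0) (λ.λ.λ.0)
  [3] (λ.λ.0) (λ.λ.λ.0)
  [4] λ.0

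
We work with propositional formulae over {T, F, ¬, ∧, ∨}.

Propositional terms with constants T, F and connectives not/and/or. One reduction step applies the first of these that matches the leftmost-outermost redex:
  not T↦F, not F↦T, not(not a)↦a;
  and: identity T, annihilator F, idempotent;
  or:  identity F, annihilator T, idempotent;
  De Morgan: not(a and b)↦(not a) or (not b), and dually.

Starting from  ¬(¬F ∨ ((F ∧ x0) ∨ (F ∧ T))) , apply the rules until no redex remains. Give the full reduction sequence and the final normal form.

  start: ¬(¬F ∨ ((F ∧ x0) ∨ (F ∧ T)))
  [1] ¬¬F ∧ ¬((F ∧ x0) ∨ (F ∧ T))
  [2] F ∧ ¬((F ∧ x0) ∨ (F ∧ T))
  [3] F

Answer: normal form = F  (in 3 steps)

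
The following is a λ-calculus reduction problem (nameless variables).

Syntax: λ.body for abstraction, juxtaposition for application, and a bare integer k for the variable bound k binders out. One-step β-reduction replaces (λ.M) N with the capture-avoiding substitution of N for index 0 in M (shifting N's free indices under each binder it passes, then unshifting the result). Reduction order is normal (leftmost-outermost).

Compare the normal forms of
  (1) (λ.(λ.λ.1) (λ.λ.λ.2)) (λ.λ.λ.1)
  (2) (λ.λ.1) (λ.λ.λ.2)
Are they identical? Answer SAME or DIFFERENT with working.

Term A:
  start: (λ.(λ.λ.1) (λ.λ.λ.2)) (λ.λ.λ.1)
  [1] (λ.λ.1) (λ.λ.λ.2)
  [2] λ.λ.λ.λ.2

Term B:
  start: (λ.λ.1) (λ.λ.λ.2)
  [1] λ.λ.λ.λ.2

Answer: SAME — A ⇓ λ.λ.λ.λ.2, B ⇓ λ.λ.λ.λ.2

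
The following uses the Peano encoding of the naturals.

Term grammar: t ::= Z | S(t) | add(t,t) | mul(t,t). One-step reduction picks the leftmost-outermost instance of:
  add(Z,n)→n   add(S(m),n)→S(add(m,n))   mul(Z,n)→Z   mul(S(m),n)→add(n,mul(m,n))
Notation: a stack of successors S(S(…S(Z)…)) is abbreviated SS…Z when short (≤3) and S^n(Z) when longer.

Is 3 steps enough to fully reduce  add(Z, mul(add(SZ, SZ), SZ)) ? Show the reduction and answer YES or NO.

Answer: NO — after 3 steps the term is add(SZ, mul(add(Z, SZ), SZ)), not yet normal

Reduction:
  start: add(Z, mul(add(SZ, SZ), SZ))
  →1  mul(add(SZ, SZ), SZ)
  →2  mul(S(add(Z, SZ)), SZ)
  →3  add(SZ, mul(add(Z, SZ), SZ))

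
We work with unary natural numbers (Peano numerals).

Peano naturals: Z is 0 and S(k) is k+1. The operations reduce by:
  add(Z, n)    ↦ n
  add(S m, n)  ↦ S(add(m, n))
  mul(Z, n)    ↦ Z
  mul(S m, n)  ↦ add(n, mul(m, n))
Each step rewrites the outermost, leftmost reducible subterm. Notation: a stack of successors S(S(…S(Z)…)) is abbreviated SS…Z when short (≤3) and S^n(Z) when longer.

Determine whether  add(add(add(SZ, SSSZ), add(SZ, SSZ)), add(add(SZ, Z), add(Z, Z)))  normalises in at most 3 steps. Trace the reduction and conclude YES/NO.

Answer: NO — after 3 steps the term is S(add(add(add(Z, SSSZ), add(SZ, SSZ)), add(add(SZ, Z), add(Z, Z)))), not yet normal

Reduction:
  start: add(add(add(SZ, SSSZ), add(SZ, SSZ)), add(add(SZ, Z), add(Z, Z)))
  →1  add(add(S(add(Z, SSSZ)), add(SZ, SSZ)), add(add(SZ, Z), add(Z, Z)))
  →2  add(S(add(add(Z, SSSZ), add(SZ, SSZ))), add(add(SZ, Z), add(Z, Z)))
  →3  S(add(add(add(Z, SSSZ), add(SZ, SSZ)), add(add(SZ, Z), add(Z, Z))))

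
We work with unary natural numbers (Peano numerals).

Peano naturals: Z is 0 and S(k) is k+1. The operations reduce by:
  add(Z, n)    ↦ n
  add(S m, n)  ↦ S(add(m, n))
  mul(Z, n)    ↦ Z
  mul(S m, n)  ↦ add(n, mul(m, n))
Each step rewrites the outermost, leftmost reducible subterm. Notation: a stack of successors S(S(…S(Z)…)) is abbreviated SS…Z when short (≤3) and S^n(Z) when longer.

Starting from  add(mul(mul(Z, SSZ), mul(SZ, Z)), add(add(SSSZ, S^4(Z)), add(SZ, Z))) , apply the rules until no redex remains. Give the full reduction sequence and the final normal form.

Answer: normal form = S^8(Z)  (in 17 steps)

Working:
  start: add(mul(mul(Z, SSZ), mul(SZ, Z)), add(add(SSSZ, S^4(Z)), add(SZ, Z)))
  [1] add(mul(Z, mul(SZ, Z)), add(add(SSSZ, S^4(Z)), add(SZ, Z)))
  [2] add(Z, add(add(SSSZ, S^4(Z)), add(SZ, Z)))
  [3] add(add(SSSZ, S^4(Z)), add(SZ, Z))
  [4] add(S(add(SSZ, S^4(Z))), add(SZ, Z))
  [5] S(add(add(SSZ, S^4(Z)), add(SZ, Z)))
  [6] S(add(S(add(SZ, S^4(Z))), add(SZ, Z)))
  [7] S(S(add(add(SZ, S^4(Z)), add(SZ, Z))))
  [8] S(S(add(S(add(Z, S^4(Z))), add(SZ, Z))))
  [9] S(S(S(add(add(Z, S^4(Z)), add(SZ, Z)))))
  [10] S(S(S(add(S^4(Z), add(SZ, Z)))))
  [11] S(S(S(S(add(SSSZ, add(SZ, Z))))))
  [12] S(S(S(S(S(add(SSZ, add(SZ, Z)))))))
  [13] S(S(S(S(S(S(add(SZ, add(SZ, Z))))))))
  [14] S(S(S(S(S(S(S(add(Z, add(SZ, Z)))))))))
  [15] S(S(S(S(S(S(S(add(SZ, Z))))))))
  [16] S(S(S(S(S(S(S(S(add(Z, Z)))))))))
  [17] S^8(Z)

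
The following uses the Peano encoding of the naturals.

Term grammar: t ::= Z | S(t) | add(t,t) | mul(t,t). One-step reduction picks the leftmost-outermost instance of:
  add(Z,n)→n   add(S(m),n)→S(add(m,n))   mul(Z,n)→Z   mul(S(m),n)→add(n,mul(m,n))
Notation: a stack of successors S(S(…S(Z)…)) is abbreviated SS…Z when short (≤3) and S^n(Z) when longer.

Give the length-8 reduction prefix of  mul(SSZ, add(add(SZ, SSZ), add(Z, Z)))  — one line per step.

Answer: after 8 steps: S(S(add(S(add(Z, add(Z, Z))), mul(SZ, add(add(SZ, SSZ), add(Z, Z))))))

Reduction:
  start: mul(SSZ, add(add(SZ, SSZ), add(Z, Z)))
  [1] add(add(add(SZ, SSZ), add(Z, Z)), mul(SZ, add(add(SZ, SSZ), add(Z, Z))))
  [2] add(add(S(add(Z, SSZ)), add(Z, Z)), mul(SZ, add(add(SZ, SSZ), add(Z, Z))))
  [3] add(S(add(add(Z, SSZ), add(Z, Z))), mul(SZ, add(add(SZ, SSZ), add(Z, Z))))
  [4] S(add(add(add(Z, SSZ), add(Z, Z)), mul(SZ, add(add(SZ, SSZ), add(Z, Z)))))
  [5] S(add(add(SSZ, add(Z, Z)), mul(SZ, add(add(SZ, SSZ), add(Z, Z)))))
  [6] S(add(S(add(SZ, add(Z, Z))), mul(SZ, add(add(SZ, SSZ), add(Z, Z)))))
  [7] S(S(add(add(SZ, add(Z, Z)), mul(SZ, add(add(SZ, SSZ), add(Z, Z))))))
  [8] S(S(add(S(add(Z, add(Z, Z))), mul(SZ, add(add(SZ, SSZ), add(Z, Z))))))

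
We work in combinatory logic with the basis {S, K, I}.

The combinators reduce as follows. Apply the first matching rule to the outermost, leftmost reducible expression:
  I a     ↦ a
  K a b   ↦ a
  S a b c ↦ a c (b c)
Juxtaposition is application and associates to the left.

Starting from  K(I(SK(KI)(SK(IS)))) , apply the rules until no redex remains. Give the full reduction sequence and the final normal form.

  start: K(I(SK(KI)(SK(IS))))
  step 1: K(SK(KI)(SK(IS)))
  step 2: K(K(SK(IS))(KI(SK(IS))))
  step 3: K(SK(IS))
  step 4: K(SKS)

Answer: normal form = K(SKS)  (in 4 steps)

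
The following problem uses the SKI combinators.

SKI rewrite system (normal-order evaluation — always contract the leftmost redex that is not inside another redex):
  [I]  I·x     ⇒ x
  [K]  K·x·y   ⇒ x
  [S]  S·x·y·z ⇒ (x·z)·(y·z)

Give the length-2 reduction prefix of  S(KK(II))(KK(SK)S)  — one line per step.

  start: S(KK(II))(KK(SK)S)
  [1] SK(KK(SK)S)
  [2] SK(KS)

Answer: after 2 steps: SK(KS)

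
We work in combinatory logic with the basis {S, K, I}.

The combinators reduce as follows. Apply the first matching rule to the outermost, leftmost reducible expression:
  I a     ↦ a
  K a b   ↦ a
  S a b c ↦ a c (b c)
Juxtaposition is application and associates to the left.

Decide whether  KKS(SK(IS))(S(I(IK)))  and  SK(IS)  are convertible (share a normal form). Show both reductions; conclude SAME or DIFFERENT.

Term A:
  start: KKS(SK(IS))(S(I(IK)))
  step 1: K(SK(IS))(S(I(IK)))
  step 2: SK(IS)
  step 3: SKS

Term B:
  start: SK(IS)
  step 1: SKS

Answer: SAME — A ⇓ SKS, B ⇓ SKS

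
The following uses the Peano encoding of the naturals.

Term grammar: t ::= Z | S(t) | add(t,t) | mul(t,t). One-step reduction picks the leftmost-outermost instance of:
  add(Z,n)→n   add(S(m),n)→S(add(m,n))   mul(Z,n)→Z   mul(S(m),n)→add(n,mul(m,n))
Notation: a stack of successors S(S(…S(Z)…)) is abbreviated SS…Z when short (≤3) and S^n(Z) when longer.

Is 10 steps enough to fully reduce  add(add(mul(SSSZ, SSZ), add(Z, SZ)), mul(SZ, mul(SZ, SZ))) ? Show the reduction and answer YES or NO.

  start: add(add(mul(SSSZ, SSZ), add(Z, SZ)), mul(SZ, mul(SZ, SZ)))
  →1  add(add(add(SSZ, mul(SSZ, SSZ)), add(Z, SZ)), mul(SZ, mul(SZ, SZ)))
  →2  add(add(S(add(SZ, mul(SSZ, SSZ))), add(Z, SZ)), mul(SZ, mul(SZ, SZ)))
  →3  add(S(add(add(SZ, mul(SSZ, SSZ)), add(Z, SZ))), mul(SZ, mul(SZ, SZ)))
  →4  S(add(add(add(SZ, mul(SSZ, SSZ)), add(Z, SZ)), mul(SZ, mul(SZ, SZ))))
  →5  S(add(add(S(add(Z, mul(SSZ, SSZ))), add(Z, SZ)), mul(SZ, mul(SZ, SZ))))
  →6  S(add(S(add(add(Z, mul(SSZ, SSZ)), add(Z, SZ))), mul(SZ, mul(SZ, SZ))))
  →7  S(S(add(add(add(Z, mul(SSZ, SSZ)), add(Z, SZ)), mul(SZ, mul(SZ, SZ)))))
  →8  S(S(add(add(mul(SSZ, SSZ), add(Z, SZ)), mul(SZ, mul(SZ, SZ)))))
  →9  S(S(add(add(add(SSZ, mul(SZ, SSZ)), add(Z, SZ)), mul(SZ, mul(SZ, SZ)))))
  →10  S(S(add(add(S(add(SZ, mul(SZ, SSZ))), add(Z, SZ)), mul(SZ, mul(SZ, SZ)))))

Answer: NO — after 10 steps the term is S(S(add(add(S(add(SZ, mul(SZ, SSZ))), add(Z, SZ)), mul(SZ, mul(SZ, SZ))))), not yet normal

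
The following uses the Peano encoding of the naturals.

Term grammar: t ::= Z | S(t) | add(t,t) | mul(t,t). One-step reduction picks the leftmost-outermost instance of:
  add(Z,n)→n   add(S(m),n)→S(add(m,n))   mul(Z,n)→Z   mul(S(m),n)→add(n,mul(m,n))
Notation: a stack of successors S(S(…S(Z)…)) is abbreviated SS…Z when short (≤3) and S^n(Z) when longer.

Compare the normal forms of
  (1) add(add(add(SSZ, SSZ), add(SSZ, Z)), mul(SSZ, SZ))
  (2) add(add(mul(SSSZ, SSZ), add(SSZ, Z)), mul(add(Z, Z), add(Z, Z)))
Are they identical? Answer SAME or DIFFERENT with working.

Term A:
  start: add(add(add(SSZ, SSZ), add(SSZ, Z)), mul(SSZ, SZ))
  step 1: add(add(S(add(SZ, SSZ)), add(SSZ, Z)), mul(SSZ, SZ))
  step 2: add(S(add(add(SZ, SSZ), add(SSZ, Z))), mul(SSZ, SZ))
  step 3: S(add(add(add(SZ, SSZ), add(SSZ, Z)), mul(SSZ, SZ)))
  step 4: S(add(add(S(add(Z, SSZ)), add(SSZ, Z)), mul(SSZ, SZ)))
  step 5: S(add(S(add(add(Z, SSZ), add(SSZ, Z))), mul(SSZ, SZ)))
  step 6: S(S(add(add(add(Z, SSZ), add(SSZ, Z)), mul(SSZ, SZ))))
  step 7: S(S(add(add(SSZ, add(SSZ, Z)), mul(SSZ, SZ))))
  step 8: S(S(add(S(add(SZ, add(SSZ, Z))), mul(SSZ, SZ))))
  step 9: S(S(S(add(add(SZ, add(SSZ, Z)), mul(SSZ, SZ)))))
  step 10: S(S(S(add(S(add(Z, add(SSZ, Z))), mul(SSZ, SZ)))))
  step 11: S(S(S(S(add(add(Z, add(SSZ, Z)), mul(SSZ, SZ))))))
  step 12: S(S(S(S(add(add(SSZ, Z), mul(SSZ, SZ))))))
  step 13: S(S(S(S(add(S(add(SZ, Z)), mul(SSZ, SZ))))))
  step 14: S(S(S(S(S(add(add(SZ, Z), mul(SSZ, SZ)))))))
  step 15: S(S(S(S(S(add(S(add(Z, Z)), mul(SSZ, SZ)))))))
  step 16: S(S(S(S(S(S(add(add(Z, Z), mul(SSZ, SZ))))))))
  step 17: S(S(S(S(S(S(add(Z, mul(SSZ, SZ))))))))
  step 18: S(S(S(S(S(S(mul(SSZ, SZ)))))))
  step 19: S(S(S(S(S(S(add(SZ, mul(SZ, SZ))))))))
  step 20: S(S(S(S(S(S(S(add(Z, mul(SZ, SZ)))))))))
  step 21: S(S(S(S(S(S(S(mul(SZ, SZ))))))))
  step 22: S(S(S(S(S(S(S(add(SZ, mul(Z, SZ)))))))))
  step 23: S(S(S(S(S(S(S(S(add(Z, mul(Z, SZ))))))))))
  step 24: S(S(S(S(S(S(S(S(mul(Z, SZ)))))))))
  step 25: S^8(Z)

Term B:
  start: add(add(mul(SSSZ, SSZ), add(SSZ, Z)), mul(add(Z, Z), add(Z, Z)))
  step 1: add(add(add(SSZ, mul(SSZ, SSZ)), add(SSZ, Z)), mul(add(Z, Z), add(Z, Z)))
  step 2: add(add(S(add(SZ, mul(SSZ, SSZ))), add(SSZ, Z)), mul(add(Z, Z), add(Z, Z)))
  step 3: add(S(add(add(SZ, mul(SSZ, SSZ)), add(SSZ, Z))), mul(add(Z, Z), add(Z, Z)))
  step 4: S(add(add(add(SZ, mul(SSZ, SSZ)), add(SSZ, Z)), mul(add(Z, Z), add(Z, Z))))
  step 5: S(add(add(S(add(Z, mul(SSZ, SSZ))), add(SSZ, Z)), mul(add(Z, Z), add(Z, Z))))
  step 6: S(add(S(add(add(Z, mul(SSZ, SSZ)), add(SSZ, Z))), mul(add(Z, Z), add(Z, Z))))
  step 7: S(S(add(add(add(Z, mul(SSZ, SSZ)), add(SSZ, Z)), mul(add(Z, Z), add(Z, Z)))))
  step 8: S(S(add(add(mul(SSZ, SSZ), add(SSZ, Z)), mul(add(Z, Z), add(Z, Z)))))
  step 9: S(S(add(add(add(SSZ, mul(SZ, SSZ)), add(SSZ, Z)), mul(add(Z, Z), add(Z, Z)))))
  step 10: S(S(add(add(S(add(SZ, mul(SZ, SSZ))), add(SSZ, Z)), mul(add(Z, Z), add(Z, Z)))))
  step 11: S(S(add(S(add(add(SZ, mul(SZ, SSZ)), add(SSZ, Z))), mul(add(Z, Z), add(Z, Z)))))
  step 12: S(S(S(add(add(add(SZ, mul(SZ, SSZ)), add(SSZ, Z)), mul(add(Z, Z), add(Z, Z))))))
  step 13: S(S(S(add(add(S(add(Z, mul(SZ, SSZ))), add(SSZ, Z)), mul(add(Z, Z), add(Z, Z))))))
  step 14: S(S(S(add(S(add(add(Z, mul(SZ, SSZ)), add(SSZ, Z))), mul(add(Z, Z), add(Z, Z))))))
  step 15: S(S(S(S(add(add(add(Z, mul(SZ, SSZ)), add(SSZ, Z)), mul(add(Z, Z), add(Z, Z)))))))
  step 16: S(S(S(S(add(add(mul(SZ, SSZ), add(SSZ, Z)), mul(add(Z, Z), add(Z, Z)))))))
  step 17: S(S(S(S(add(add(add(SSZ, mul(Z, SSZ)), add(SSZ, Z)), mul(add(Z, Z), add(Z, Z)))))))
  step 18: S(S(S(S(add(add(S(add(SZ, mul(Z, SSZ))), add(SSZ, Z)), mul(add(Z, Z), add(Z, Z)))))))
  step 19: S(S(S(S(add(S(add(add(SZ, mul(Z, SSZ)), add(SSZ, Z))), mul(add(Z, Z), add(Z, Z)))))))
  step 20: S(S(S(S(S(add(add(add(SZ, mul(Z, SSZ)), add(SSZ, Z)), mul(add(Z, Z), add(Z, Z))))))))
  step 21: S(S(S(S(S(add(add(S(add(Z, mul(Z, SSZ))), add(SSZ, Z)), mul(add(Z, Z), add(Z, Z))))))))
  step 22: S(S(S(S(S(add(S(add(add(Z, mul(Z, SSZ)), add(SSZ, Z))), mul(add(Z, Z), add(Z, Z))))))))
  step 23: S(S(S(S(S(S(add(add(add(Z, mul(Z, SSZ)), add(SSZ, Z)), mul(add(Z, Z), add(Z, Z)))))))))
  step 24: S(S(S(S(S(S(add(add(mul(Z, SSZ), add(SSZ, Z)), mul(add(Z, Z), add(Z, Z)))))))))
  step 25: S(S(S(S(S(S(add(add(Z, add(SSZ, Z)), mul(add(Z, Z), add(Z, Z)))))))))
  step 26: S(S(S(S(S(S(add(add(SSZ, Z), mul(add(Z, Z), add(Z, Z)))))))))
  step 27: S(S(S(S(S(S(add(S(add(SZ, Z)), mul(add(Z, Z), add(Z, Z)))))))))
  step 28: S(S(S(S(S(S(S(add(add(SZ, Z), mul(add(Z, Z), add(Z, Z))))))))))
  step 29: S(S(S(S(S(S(S(add(S(add(Z, Z)), mul(add(Z, Z), add(Z, Z))))))))))
  step 30: S(S(S(S(S(S(S(S(add(add(Z, Z), mul(add(Z, Z), add(Z, Z)))))))))))
  step 31: S(S(S(S(S(S(S(S(add(Z, mul(add(Z, Z), add(Z, Z)))))))))))
  step 32: S(S(S(S(S(S(S(S(mul(add(Z, Z), add(Z, Z))))))))))
  step 33: S(S(S(S(S(S(S(S(mul(Z, add(Z, Z))))))))))
  step 34: S^8(Z)

Answer: SAME — A ⇓ S^8(Z), B ⇓ S^8(Z)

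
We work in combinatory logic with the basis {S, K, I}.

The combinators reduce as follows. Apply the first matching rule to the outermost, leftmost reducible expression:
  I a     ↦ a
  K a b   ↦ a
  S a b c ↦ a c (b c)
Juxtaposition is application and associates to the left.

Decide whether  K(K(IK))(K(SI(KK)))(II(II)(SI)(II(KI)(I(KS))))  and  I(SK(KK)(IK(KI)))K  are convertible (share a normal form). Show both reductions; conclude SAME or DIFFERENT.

Answer: DIFFERENT — A ⇓ K, B ⇓ KI

Reduction:
Term A:
  start: K(K(IK))(K(SI(KK)))(II(II)(SI)(II(KI)(I(KS))))
  →1  K(IK)(II(II)(SI)(II(KI)(I(KS))))
  →2  IK
  →3  K

Term B:
  start: I(SK(KK)(IK(KI)))K
  →1  SK(KK)(IK(KI))K
  →2  K(IK(KI))(KK(IK(KI)))K
  →3  IK(KI)K
  →4  K(KI)K
  →5  KI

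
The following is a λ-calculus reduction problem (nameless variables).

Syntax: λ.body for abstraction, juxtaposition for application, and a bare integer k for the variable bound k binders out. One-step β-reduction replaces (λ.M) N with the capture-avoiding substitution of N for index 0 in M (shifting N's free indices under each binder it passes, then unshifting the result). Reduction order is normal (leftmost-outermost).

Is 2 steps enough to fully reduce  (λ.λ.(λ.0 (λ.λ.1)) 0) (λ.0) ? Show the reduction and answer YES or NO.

Answer: YES — reaches normal form λ.0 (λ.λ.1) in 2 ≤ 2 steps

Reduction:
  start: (λ.λ.(λ.0 (λ.λ.1)) 0) (λ.0)
  [1] λ.(λ.0 (λ.λ.1)) 0
  [2] λ.0 (λ.λ.1)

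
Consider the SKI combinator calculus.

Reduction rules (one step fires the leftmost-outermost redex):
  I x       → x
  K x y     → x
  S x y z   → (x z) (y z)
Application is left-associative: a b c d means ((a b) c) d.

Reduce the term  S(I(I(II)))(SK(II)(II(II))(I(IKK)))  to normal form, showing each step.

Answer: normal form = SI(KK)  (in 11 steps)

Derivation:
  start: S(I(I(II)))(SK(II)(II(II))(I(IKK)))
  step 1: S(I(II))(SK(II)(II(II))(I(IKK)))
  step 2: S(II)(SK(II)(II(II))(I(IKK)))
  step 3: SI(SK(II)(II(II))(I(IKK)))
  step 4: SI(K(II(II))(II(II(II)))(I(IKK)))
  step 5: SI(II(II)(I(IKK)))
  step 6: SI(I(II)(I(IKK)))
  step 7: SI(II(I(IKK)))
  step 8: SI(I(I(IKK)))
  step 9: SI(I(IKK))
  step 10: SI(IKK)
  step 11: SI(KK)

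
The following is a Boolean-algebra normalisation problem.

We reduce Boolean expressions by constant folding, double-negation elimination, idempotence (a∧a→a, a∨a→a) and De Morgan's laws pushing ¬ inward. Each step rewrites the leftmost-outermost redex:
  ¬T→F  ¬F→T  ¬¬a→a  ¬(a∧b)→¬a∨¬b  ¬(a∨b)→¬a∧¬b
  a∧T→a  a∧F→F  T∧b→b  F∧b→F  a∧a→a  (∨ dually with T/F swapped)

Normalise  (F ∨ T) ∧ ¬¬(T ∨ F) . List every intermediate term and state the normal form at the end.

Answer: normal form = T  (in 4 steps)

Derivation:
  start: (F ∨ T) ∧ ¬¬(T ∨ F)
  [1] T ∧ ¬¬(T ∨ F)
  [2] ¬¬(T ∨ F)
  [3] T ∨ F
  [4] T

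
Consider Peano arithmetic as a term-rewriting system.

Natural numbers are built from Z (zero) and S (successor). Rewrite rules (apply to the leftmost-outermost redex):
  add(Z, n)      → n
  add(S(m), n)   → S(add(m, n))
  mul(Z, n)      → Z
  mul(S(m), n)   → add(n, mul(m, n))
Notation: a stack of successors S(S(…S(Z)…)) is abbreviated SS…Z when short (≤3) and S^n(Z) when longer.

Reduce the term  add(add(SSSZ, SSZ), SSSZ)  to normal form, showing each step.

  start: add(add(SSSZ, SSZ), SSSZ)
  →1  add(S(add(SSZ, SSZ)), SSSZ)
  →2  S(add(add(SSZ, SSZ), SSSZ))
  →3  S(add(S(add(SZ, SSZ)), SSSZ))
  →4  S(S(add(add(SZ, SSZ), SSSZ)))
  →5  S(S(add(S(add(Z, SSZ)), SSSZ)))
  →6  S(S(S(add(add(Z, SSZ), SSSZ))))
  →7  S(S(S(add(SSZ, SSSZ))))
  →8  S(S(S(S(add(SZ, SSSZ)))))
  →9  S(S(S(S(S(add(Z, SSSZ))))))
  →10  S^8(Z)

Answer: normal form = S^8(Z)  (in 10 steps)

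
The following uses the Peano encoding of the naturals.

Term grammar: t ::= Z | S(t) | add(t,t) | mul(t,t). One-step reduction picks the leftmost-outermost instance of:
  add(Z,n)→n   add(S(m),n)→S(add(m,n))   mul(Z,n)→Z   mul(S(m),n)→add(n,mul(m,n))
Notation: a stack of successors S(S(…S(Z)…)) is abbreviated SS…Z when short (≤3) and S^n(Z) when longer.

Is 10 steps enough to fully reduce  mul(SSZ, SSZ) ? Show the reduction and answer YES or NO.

Answer: YES — reaches normal form S^4(Z) in 9 ≤ 10 steps

Derivation:
  start: mul(SSZ, SSZ)
  step 1: add(SSZ, mul(SZ, SSZ))
  step 2: S(add(SZ, mul(SZ, SSZ)))
  step 3: S(S(add(Z, mul(SZ, SSZ))))
  step 4: S(S(mul(SZ, SSZ)))
  step 5: S(S(add(SSZ, mul(Z, SSZ))))
  step 6: S(S(S(add(SZ, mul(Z, SSZ)))))
  step 7: S(S(S(S(add(Z, mul(Z, SSZ))))))
  step 8: S(S(S(S(mul(Z, SSZ)))))
  step 9: S^4(Z)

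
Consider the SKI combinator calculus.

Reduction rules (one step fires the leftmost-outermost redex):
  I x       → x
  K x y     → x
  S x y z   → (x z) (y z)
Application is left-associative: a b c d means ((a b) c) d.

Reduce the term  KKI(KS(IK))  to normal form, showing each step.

  start: KKI(KS(IK))
  [1] K(KS(IK))
  [2] KS

Answer: normal form = KS  (in 2 steps)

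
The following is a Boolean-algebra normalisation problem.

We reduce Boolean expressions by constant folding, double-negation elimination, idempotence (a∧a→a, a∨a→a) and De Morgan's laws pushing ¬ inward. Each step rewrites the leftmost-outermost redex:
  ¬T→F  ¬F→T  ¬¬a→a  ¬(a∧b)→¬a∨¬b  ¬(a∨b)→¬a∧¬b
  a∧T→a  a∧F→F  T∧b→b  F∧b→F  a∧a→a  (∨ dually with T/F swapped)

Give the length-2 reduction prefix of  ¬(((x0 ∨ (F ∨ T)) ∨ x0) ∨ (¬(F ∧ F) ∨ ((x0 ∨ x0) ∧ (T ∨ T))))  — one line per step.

  start: ¬(((x0 ∨ (F ∨ T)) ∨ x0) ∨ (¬(F ∧ F) ∨ ((x0 ∨ x0) ∧ (T ∨ T))))
  step 1: ¬((x0 ∨ (F ∨ T)) ∨ x0) ∧ ¬(¬(F ∧ F) ∨ ((x0 ∨ x0) ∧ (T ∨ T)))
  step 2: (¬(x0 ∨ (F ∨ T)) ∧ ¬x0) ∧ ¬(¬(F ∧ F) ∨ ((x0 ∨ x0) ∧ (T ∨ T)))

Answer: after 2 steps: (¬(x0 ∨ (F ∨ T)) ∧ ¬x0) ∧ ¬(¬(F ∧ F) ∨ ((x0 ∨ x0) ∧ (T ∨ T)))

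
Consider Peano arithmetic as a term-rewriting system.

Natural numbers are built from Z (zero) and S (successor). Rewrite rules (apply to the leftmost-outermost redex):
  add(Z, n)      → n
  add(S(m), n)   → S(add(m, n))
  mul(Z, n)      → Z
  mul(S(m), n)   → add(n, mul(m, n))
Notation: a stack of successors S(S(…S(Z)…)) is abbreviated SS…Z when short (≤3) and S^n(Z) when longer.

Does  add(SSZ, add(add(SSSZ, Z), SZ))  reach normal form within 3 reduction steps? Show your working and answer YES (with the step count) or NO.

Answer: NO — after 3 steps the term is S(S(add(add(SSSZ, Z), SZ))), not yet normal

Reduction:
  start: add(SSZ, add(add(SSSZ, Z), SZ))
  step 1: S(add(SZ, add(add(SSSZ, Z), SZ)))
  step 2: S(S(add(Z, add(add(SSSZ, Z), SZ))))
  step 3: S(S(add(add(SSSZ, Z), SZ)))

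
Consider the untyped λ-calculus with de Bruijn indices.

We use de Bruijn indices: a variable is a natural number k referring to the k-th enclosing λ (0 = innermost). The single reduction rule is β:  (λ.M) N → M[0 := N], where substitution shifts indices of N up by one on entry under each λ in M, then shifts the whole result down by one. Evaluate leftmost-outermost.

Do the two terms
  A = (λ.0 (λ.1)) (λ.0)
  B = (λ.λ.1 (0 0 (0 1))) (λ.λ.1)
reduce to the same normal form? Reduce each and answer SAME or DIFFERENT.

Answer: DIFFERENT — A ⇓ λ.λ.0, B ⇓ λ.λ.1 1 (1 (λ.λ.1))

Derivation:
Term A:
  start: (λ.0 (λ.1)) (λ.0)
  →1  (λ.0) (λ.λ.0)
  →2  λ.λ.0

Term B:
  start: (λ.λ.1 (0 0 (0 1))) (λ.λ.1)
  →1  λ.(λ.λ.1) (0 0 (0 (λ.λ.1)))
  →2  λ.λ.1 1 (1 (λ.λ.1))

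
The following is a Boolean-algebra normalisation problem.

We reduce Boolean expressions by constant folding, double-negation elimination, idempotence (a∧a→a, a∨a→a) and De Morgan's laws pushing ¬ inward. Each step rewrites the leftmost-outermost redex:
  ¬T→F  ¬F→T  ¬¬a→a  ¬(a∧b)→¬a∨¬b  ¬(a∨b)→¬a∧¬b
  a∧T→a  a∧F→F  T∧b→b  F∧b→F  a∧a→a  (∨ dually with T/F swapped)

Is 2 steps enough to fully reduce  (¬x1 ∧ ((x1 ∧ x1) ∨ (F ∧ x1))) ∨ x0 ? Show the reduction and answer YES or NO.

  start: (¬x1 ∧ ((x1 ∧ x1) ∨ (F ∧ x1))) ∨ x0
  [1] (¬x1 ∧ (x1 ∨ (F ∧ x1))) ∨ x0
  [2] (¬x1 ∧ (x1 ∨ F)) ∨ x0

Answer: NO — after 2 steps the term is (¬x1 ∧ (x1 ∨ F)) ∨ x0, not yet normal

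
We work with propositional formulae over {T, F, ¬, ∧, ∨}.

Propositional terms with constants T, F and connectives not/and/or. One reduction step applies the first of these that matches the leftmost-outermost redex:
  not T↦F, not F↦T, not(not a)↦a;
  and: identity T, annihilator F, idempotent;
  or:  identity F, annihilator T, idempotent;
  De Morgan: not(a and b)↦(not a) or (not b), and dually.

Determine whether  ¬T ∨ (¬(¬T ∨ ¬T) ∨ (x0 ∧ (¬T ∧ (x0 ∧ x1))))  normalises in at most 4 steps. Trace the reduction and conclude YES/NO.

Answer: NO — after 4 steps the term is ¬¬T ∨ (x0 ∧ (¬T ∧ (x0 ∧ x1))), not yet normal

Derivation:
  start: ¬T ∨ (¬(¬T ∨ ¬T) ∨ (x0 ∧ (¬T ∧ (x0 ∧ x1))))
  →1  F ∨ (¬(¬T ∨ ¬T) ∨ (x0 ∧ (¬T ∧ (x0 ∧ x1))))
  →2  ¬(¬T ∨ ¬T) ∨ (x0 ∧ (¬T ∧ (x0 ∧ x1)))
  →3  (¬¬T ∧ ¬¬T) ∨ (x0 ∧ (¬T ∧ (x0 ∧ x1)))
  →4  ¬¬T ∨ (x0 ∧ (¬T ∧ (x0 ∧ x1)))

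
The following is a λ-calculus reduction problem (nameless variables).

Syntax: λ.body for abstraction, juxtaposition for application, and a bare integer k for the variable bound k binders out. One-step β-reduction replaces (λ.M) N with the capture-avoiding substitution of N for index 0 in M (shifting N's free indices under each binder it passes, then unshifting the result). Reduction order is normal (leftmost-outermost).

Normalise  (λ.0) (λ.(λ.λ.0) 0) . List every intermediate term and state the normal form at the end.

  start: (λ.0) (λ.(λ.λ.0) 0)
  step 1: λ.(λ.λ.0) 0
  step 2: λ.λ.0

Answer: normal form = λ.λ.0  (in 2 steps)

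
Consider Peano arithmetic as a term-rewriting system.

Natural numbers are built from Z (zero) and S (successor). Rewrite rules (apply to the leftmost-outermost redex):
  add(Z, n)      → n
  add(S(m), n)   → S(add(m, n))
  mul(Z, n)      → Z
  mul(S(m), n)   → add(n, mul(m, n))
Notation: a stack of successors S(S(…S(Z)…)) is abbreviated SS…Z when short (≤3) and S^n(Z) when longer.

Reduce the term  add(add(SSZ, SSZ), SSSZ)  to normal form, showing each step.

  start: add(add(SSZ, SSZ), SSSZ)
  [1] add(S(add(SZ, SSZ)), SSSZ)
  [2] S(add(add(SZ, SSZ), SSSZ))
  [3] S(add(S(add(Z, SSZ)), SSSZ))
  [4] S(S(add(add(Z, SSZ), SSSZ)))
  [5] S(S(add(SSZ, SSSZ)))
  [6] S(S(S(add(SZ, SSSZ))))
  [7] S(S(S(S(add(Z, SSSZ)))))
  [8] S^7(Z)

Answer: normal form = S^7(Z)  (in 8 steps)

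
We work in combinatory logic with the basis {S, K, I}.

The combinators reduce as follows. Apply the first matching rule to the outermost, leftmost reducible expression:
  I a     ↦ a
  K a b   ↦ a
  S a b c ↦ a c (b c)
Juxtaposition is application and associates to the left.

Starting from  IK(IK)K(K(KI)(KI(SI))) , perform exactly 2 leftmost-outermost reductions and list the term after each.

Answer: after 2 steps: IK(K(KI)(KI(SI)))

Reduction:
  start: IK(IK)K(K(KI)(KI(SI)))
  step 1: K(IK)K(K(KI)(KI(SI)))
  step 2: IK(K(KI)(KI(SI)))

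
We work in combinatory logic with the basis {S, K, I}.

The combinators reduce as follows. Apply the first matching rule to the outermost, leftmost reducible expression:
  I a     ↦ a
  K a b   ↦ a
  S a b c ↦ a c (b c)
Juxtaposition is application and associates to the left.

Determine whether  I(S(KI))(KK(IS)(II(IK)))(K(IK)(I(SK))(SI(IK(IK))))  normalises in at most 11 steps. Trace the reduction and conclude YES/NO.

  start: I(S(KI))(KK(IS)(II(IK)))(K(IK)(I(SK))(SI(IK(IK))))
  [1] S(KI)(KK(IS)(II(IK)))(K(IK)(I(SK))(SI(IK(IK))))
  [2] KI(K(IK)(I(SK))(SI(IK(IK))))(KK(IS)(II(IK))(K(IK)(I(SK))(SI(IK(IK)))))
  [3] I(KK(IS)(II(IK))(K(IK)(I(SK))(SI(IK(IK)))))
  [4] KK(IS)(II(IK))(K(IK)(I(SK))(SI(IK(IK))))
  [5] K(II(IK))(K(IK)(I(SK))(SI(IK(IK))))
  [6] II(IK)
  [7] I(IK)
  [8] IK
  [9] K

Answer: YES — reaches normal form K in 9 ≤ 11 steps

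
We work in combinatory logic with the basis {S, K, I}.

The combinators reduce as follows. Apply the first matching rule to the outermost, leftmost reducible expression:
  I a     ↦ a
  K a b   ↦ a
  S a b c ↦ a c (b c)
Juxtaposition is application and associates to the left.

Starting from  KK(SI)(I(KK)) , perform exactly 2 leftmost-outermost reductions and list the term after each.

  start: KK(SI)(I(KK))
  →1  K(I(KK))
  →2  K(KK)

Answer: after 2 steps: K(KK)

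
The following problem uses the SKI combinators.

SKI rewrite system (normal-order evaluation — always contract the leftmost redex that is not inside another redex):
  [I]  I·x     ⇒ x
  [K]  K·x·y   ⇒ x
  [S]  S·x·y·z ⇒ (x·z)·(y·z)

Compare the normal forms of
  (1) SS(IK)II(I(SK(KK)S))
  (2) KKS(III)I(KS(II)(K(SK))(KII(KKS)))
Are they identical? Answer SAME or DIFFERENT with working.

Answer: DIFFERENT — A ⇓ S, B ⇓ S(K(SK))K

Reduction:
Term A:
  start: SS(IK)II(I(SK(KK)S))
  [1] SI(IKI)I(I(SK(KK)S))
  [2] II(IKII)(I(SK(KK)S))
  [3] I(IKII)(I(SK(KK)S))
  [4] IKII(I(SK(KK)S))
  [5] KII(I(SK(KK)S))
  [6] I(I(SK(KK)S))
  [7] I(SK(KK)S)
  [8] SK(KK)S
  [9] KS(KKS)
  [10] S

Term B:
  start: KKS(III)I(KS(II)(K(SK))(KII(KKS)))
  [1] K(III)I(KS(II)(K(SK))(KII(KKS)))
  [2] III(KS(II)(K(SK))(KII(KKS)))
  [3] II(KS(II)(K(SK))(KII(KKS)))
  [4] I(KS(II)(K(SK))(KII(KKS)))
  [5] KS(II)(K(SK))(KII(KKS))
  [6] S(K(SK))(KII(KKS))
  [7] S(K(SK))(I(KKS))
  [8] S(K(SK))(KKS)
  [9] S(K(SK))K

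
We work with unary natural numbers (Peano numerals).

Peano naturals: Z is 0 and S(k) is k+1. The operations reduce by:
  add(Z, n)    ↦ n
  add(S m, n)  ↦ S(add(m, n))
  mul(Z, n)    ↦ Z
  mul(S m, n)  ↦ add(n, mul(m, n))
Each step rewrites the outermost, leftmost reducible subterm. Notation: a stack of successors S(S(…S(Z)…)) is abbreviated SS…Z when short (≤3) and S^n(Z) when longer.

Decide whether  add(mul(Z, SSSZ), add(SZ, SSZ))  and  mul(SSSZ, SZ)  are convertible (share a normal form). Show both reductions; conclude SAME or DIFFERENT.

Answer: SAME — A ⇓ SSSZ, B ⇓ SSSZ

Reduction:
Term A:
  start: add(mul(Z, SSSZ), add(SZ, SSZ))
  [1] add(Z, add(SZ, SSZ))
  [2] add(SZ, SSZ)
  [3] S(add(Z, SSZ))
  [4] SSSZ

Term B:
  start: mul(SSSZ, SZ)
  [1] add(SZ, mul(SSZ, SZ))
  [2] S(add(Z, mul(SSZ, SZ)))
  [3] S(mul(SSZ, SZ))
  [4] S(add(SZ, mul(SZ, SZ)))
  [5] S(S(add(Z, mul(SZ, SZ))))
  [6] S(S(mul(SZ, SZ)))
  [7] S(S(add(SZ, mul(Z, SZ))))
  [8] S(S(S(add(Z, mul(Z, SZ)))))
  [9] S(S(S(mul(Z, SZ))))
  [10] SSSZ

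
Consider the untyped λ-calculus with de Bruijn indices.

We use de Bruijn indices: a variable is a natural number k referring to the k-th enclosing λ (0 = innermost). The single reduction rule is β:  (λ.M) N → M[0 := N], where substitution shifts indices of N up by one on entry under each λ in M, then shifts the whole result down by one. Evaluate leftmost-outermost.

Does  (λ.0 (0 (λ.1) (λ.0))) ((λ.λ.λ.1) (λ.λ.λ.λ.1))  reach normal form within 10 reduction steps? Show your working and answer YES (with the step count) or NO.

Answer: YES — reaches normal form λ.λ.λ.λ.1 in 7 ≤ 10 steps

Reduction:
  start: (λ.0 (0 (λ.1) (λ.0))) ((λ.λ.λ.1) (λ.λ.λ.λ.1))
  step 1: (λ.λ.λ.1) (λ.λ.λ.λ.1) ((λ.λ.λ.1) (λ.λ.λ.λ.1) (λ.(λ.λ.λ.1) (λ.λ.λ.λ.1)) (λ.0))
  step 2: (λ.λ.1) ((λ.λ.λ.1) (λ.λ.λ.λ.1) (λ.(λ.λ.λ.1) (λ.λ.λ.λ.1)) (λ.0))
  step 3: λ.(λ.λ.λ.1) (λ.λ.λ.λ.1) (λ.(λ.λ.λ.1) (λ.λ.λ.λ.1)) (λ.0)
  step 4: λ.(λ.λ.1) (λ.(λ.λ.λ.1) (λ.λ.λ.λ.1)) (λ.0)
  step 5: λ.(λ.λ.(λ.λ.λ.1) (λ.λ.λ.λ.1)) (λ.0)
  step 6: λ.λ.(λ.λ.λ.1) (λ.λ.λ.λ.1)
  step 7: λ.λ.λ.λ.1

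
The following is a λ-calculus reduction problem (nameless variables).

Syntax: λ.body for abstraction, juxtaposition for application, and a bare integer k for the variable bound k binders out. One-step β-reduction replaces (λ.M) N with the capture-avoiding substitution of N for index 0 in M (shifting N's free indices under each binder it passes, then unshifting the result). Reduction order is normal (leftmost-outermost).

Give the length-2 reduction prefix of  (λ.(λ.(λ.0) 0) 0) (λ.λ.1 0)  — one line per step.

Answer: after 2 steps: (λ.0) (λ.λ.1 0)

Derivation:
  start: (λ.(λ.(λ.0) 0) 0) (λ.λ.1 0)
  [1] (λ.(λ.0) 0) (λ.λ.1 0)
  [2] (λ.0) (λ.λ.1 0)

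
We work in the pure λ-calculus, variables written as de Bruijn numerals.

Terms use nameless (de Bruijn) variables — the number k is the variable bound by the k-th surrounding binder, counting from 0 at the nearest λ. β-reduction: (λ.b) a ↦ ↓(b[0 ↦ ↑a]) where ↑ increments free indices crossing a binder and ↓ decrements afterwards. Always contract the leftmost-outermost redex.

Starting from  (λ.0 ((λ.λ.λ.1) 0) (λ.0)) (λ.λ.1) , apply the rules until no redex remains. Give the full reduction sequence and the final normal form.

Answer: normal form = λ.λ.1  (in 4 steps)

Reduction:
  start: (λ.0 ((λ.λ.λ.1) 0) (λ.0)) (λ.λ.1)
  [1] (λ.λ.1) ((λ.λ.λ.1) (λ.λ.1)) (λ.0)
  [2] (λ.(λ.λ.λ.1) (λ.λ.1)) (λ.0)
  [3] (λ.λ.λ.1) (λ.λ.1)
  [4] λ.λ.1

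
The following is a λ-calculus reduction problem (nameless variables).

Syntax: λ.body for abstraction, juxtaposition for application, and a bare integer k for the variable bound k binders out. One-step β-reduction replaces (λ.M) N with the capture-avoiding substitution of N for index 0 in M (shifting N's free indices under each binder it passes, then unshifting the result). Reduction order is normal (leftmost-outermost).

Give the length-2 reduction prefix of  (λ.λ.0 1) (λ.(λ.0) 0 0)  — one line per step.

Answer: after 2 steps: λ.0 (λ.0 0)

Working:
  start: (λ.λ.0 1) (λ.(λ.0) 0 0)
  →1  λ.0 (λ.(λ.0) 0 0)
  →2  λ.0 (λ.0 0)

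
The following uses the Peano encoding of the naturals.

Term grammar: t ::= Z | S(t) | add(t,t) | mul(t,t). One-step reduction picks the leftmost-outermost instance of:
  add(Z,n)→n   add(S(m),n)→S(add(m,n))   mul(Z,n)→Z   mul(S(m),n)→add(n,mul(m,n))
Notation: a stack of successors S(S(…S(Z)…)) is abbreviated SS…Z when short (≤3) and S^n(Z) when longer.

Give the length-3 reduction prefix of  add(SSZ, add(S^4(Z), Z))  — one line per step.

Answer: after 3 steps: S(S(add(S^4(Z), Z)))

Reduction:
  start: add(SSZ, add(S^4(Z), Z))
  step 1: S(add(SZ, add(S^4(Z), Z)))
  step 2: S(S(add(Z, add(S^4(Z), Z))))
  step 3: S(S(add(S^4(Z), Z)))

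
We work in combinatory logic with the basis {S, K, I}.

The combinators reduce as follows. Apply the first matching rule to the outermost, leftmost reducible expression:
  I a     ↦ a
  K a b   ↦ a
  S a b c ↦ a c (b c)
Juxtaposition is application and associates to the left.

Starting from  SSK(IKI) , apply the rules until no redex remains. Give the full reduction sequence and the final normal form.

  start: SSK(IKI)
  step 1: S(IKI)(K(IKI))
  step 2: S(KI)(K(IKI))
  step 3: S(KI)(K(KI))

Answer: normal form = S(KI)(K(KI))  (in 3 steps)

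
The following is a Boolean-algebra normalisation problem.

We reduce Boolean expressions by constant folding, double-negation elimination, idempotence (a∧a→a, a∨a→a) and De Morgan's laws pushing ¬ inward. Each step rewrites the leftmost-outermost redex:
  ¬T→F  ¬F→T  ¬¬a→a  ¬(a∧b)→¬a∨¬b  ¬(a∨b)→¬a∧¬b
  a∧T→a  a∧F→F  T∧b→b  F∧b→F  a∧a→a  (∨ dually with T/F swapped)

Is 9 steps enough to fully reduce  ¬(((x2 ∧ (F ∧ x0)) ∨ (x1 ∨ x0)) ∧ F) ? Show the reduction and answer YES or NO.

  start: ¬(((x2 ∧ (F ∧ x0)) ∨ (x1 ∨ x0)) ∧ F)
  [1] ¬((x2 ∧ (F ∧ x0)) ∨ (x1 ∨ x0)) ∨ ¬F
  [2] (¬(x2 ∧ (F ∧ x0)) ∧ ¬(x1 ∨ x0)) ∨ ¬F
  [3] ((¬x2 ∨ ¬(F ∧ x0)) ∧ ¬(x1 ∨ x0)) ∨ ¬F
  [4] ((¬x2 ∨ (¬F ∨ ¬x0)) ∧ ¬(x1 ∨ x0)) ∨ ¬F
  [5] ((¬x2 ∨ (T ∨ ¬x0)) ∧ ¬(x1 ∨ x0)) ∨ ¬F
  [6] ((¬x2 ∨ T) ∧ ¬(x1 ∨ x0)) ∨ ¬F
  [7] (T ∧ ¬(x1 ∨ x0)) ∨ ¬F
  [8] ¬(x1 ∨ x0) ∨ ¬F
  [9] (¬x1 ∧ ¬x0) ∨ ¬F

Answer: NO — after 9 steps the term is (¬x1 ∧ ¬x0) ∨ ¬F, not yet normal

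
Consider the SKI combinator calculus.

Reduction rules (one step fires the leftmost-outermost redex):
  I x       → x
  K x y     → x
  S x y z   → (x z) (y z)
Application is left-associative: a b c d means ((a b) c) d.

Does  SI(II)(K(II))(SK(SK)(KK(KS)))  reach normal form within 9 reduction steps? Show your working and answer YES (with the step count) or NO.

  start: SI(II)(K(II))(SK(SK)(KK(KS)))
  [1] I(K(II))(II(K(II)))(SK(SK)(KK(KS)))
  [2] K(II)(II(K(II)))(SK(SK)(KK(KS)))
  [3] II(SK(SK)(KK(KS)))
  [4] I(SK(SK)(KK(KS)))
  [5] SK(SK)(KK(KS))
  [6] K(KK(KS))(SK(KK(KS)))
  [7] KK(KS)
  [8] K

Answer: YES — reaches normal form K in 8 ≤ 9 steps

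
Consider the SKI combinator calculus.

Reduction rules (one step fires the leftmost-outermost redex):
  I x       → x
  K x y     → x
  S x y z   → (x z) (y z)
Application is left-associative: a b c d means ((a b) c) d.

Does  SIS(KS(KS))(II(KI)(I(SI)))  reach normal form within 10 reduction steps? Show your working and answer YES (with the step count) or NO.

  start: SIS(KS(KS))(II(KI)(I(SI)))
  →1  I(KS(KS))(S(KS(KS)))(II(KI)(I(SI)))
  →2  KS(KS)(S(KS(KS)))(II(KI)(I(SI)))
  →3  S(S(KS(KS)))(II(KI)(I(SI)))
  →4  S(SS)(II(KI)(I(SI)))
  →5  S(SS)(I(KI)(I(SI)))
  →6  S(SS)(KI(I(SI)))
  →7  S(SS)I

Answer: YES — reaches normal form S(SS)I in 7 ≤ 10 steps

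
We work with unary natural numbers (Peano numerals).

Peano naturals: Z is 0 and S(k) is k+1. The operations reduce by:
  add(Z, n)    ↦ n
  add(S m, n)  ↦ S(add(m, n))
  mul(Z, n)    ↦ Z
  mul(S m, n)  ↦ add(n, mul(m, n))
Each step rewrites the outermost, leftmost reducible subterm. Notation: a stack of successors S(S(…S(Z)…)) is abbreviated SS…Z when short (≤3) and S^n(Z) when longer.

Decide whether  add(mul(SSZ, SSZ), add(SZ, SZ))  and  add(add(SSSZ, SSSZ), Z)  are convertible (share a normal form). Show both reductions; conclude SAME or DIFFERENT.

Term A:
  start: add(mul(SSZ, SSZ), add(SZ, SZ))
  step 1: add(add(SSZ, mul(SZ, SSZ)), add(SZ, SZ))
  step 2: add(S(add(SZ, mul(SZ, SSZ))), add(SZ, SZ))
  step 3: S(add(add(SZ, mul(SZ, SSZ)), add(SZ, SZ)))
  step 4: S(add(S(add(Z, mul(SZ, SSZ))), add(SZ, SZ)))
  step 5: S(S(add(add(Z, mul(SZ, SSZ)), add(SZ, SZ))))
  step 6: S(S(add(mul(SZ, SSZ), add(SZ, SZ))))
  step 7: S(S(add(add(SSZ, mul(Z, SSZ)), add(SZ, SZ))))
  step 8: S(S(add(S(add(SZ, mul(Z, SSZ))), add(SZ, SZ))))
  step 9: S(S(S(add(add(SZ, mul(Z, SSZ)), add(SZ, SZ)))))
  step 10: S(S(S(add(S(add(Z, mul(Z, SSZ))), add(SZ, SZ)))))
  step 11: S(S(S(S(add(add(Z, mul(Z, SSZ)), add(SZ, SZ))))))
  step 12: S(S(S(S(add(mul(Z, SSZ), add(SZ, SZ))))))
  step 13: S(S(S(S(add(Z, add(SZ, SZ))))))
  step 14: S(S(S(S(add(SZ, SZ)))))
  step 15: S(S(S(S(S(add(Z, SZ))))))
  step 16: S^6(Z)

Term B:
  start: add(add(SSSZ, SSSZ), Z)
  step 1: add(S(add(SSZ, SSSZ)), Z)
  step 2: S(add(add(SSZ, SSSZ), Z))
  step 3: S(add(S(add(SZ, SSSZ)), Z))
  step 4: S(S(add(add(SZ, SSSZ), Z)))
  step 5: S(S(add(S(add(Z, SSSZ)), Z)))
  step 6: S(S(S(add(add(Z, SSSZ), Z))))
  step 7: S(S(S(add(SSSZ, Z))))
  step 8: S(S(S(S(add(SSZ, Z)))))
  step 9: S(S(S(S(S(add(SZ, Z))))))
  step 10: S(S(S(S(S(S(add(Z, Z)))))))
  step 11: S^6(Z)

Answer: SAME — A ⇓ S^6(Z), B ⇓ S^6(Z)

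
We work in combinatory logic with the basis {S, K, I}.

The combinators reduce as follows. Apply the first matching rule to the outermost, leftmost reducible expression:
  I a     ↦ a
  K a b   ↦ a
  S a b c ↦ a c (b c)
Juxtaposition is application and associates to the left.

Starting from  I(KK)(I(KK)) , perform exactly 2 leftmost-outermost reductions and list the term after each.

  start: I(KK)(I(KK))
  [1] KK(I(KK))
  [2] K

Answer: after 2 steps: K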